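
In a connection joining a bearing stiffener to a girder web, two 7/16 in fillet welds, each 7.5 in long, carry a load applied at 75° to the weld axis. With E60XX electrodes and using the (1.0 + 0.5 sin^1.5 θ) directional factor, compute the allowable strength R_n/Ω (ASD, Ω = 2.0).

E60XX → F_EXX = 60 ksi.
t_e = 0.707 × 0.4375 = 0.3093 in; A_we = 0.3093 × 15 = 4.64 in².
Directional factor: 1.0 + 0.5 sin^1.5(75°) = 1.475.
F_nw = 0.6 × 60 × 1.475 = 53.09 ksi.
R_n/Ω = (53.09 × 4.64) / 2.0 = 123.2 kips.

R_n/Ω ≈ 123 kips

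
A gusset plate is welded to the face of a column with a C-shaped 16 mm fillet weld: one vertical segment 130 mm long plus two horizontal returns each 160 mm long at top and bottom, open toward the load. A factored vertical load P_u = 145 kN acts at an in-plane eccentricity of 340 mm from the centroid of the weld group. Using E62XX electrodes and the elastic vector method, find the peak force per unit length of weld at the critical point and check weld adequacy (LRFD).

f_max ≈ 2420 N/mm; adequate

E62XX → F_EXX = 620 MPa.
Total weld length L_w = 450 mm. Treat welds as unit-width lines.
Centroid: x̄ = 2×160×80 / 450 = 56.89 mm from the vertical weld.
Polar moment about centroid: J = I_x + I_y = [130³/12 + 2×160×65²] + [130×56.89² + 2(160³/12 + 160×23.11²)] = 2809000 mm³.
Direct shear f_v = P/L_w = 145×10³ / 450 = 322.2 N/mm (vertical).
Torsion M = P·e = 145×10³ × 340 = 49300000 N·mm.
Critical point at (x, y) = (103.1, 65) from centroid. f_tx = M·y/J = 1141 N/mm; f_ty = M·x/J = 1809 N/mm.
Resultant f_max = √[f_tx² + (f_v + f_ty)²] = √[1141² + (322.2 + 1809)²] = 2418 N/mm.
Capacity per unit length: φr_n = 0.75 × 0.6 × 620 × (0.707 × 16) = 3156 N/mm.
2418 ≤ 3156 → adequate.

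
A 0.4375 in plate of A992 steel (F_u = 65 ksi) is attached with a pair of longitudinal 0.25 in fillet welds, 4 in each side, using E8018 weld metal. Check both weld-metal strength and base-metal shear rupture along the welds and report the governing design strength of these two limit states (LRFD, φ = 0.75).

φR_n ≈ 50.9 kip (weld metal governs)

E80XX → F_EXX = 80 ksi.
t_e = 0.707 × 0.25 = 0.1767 in; L = 8 in.
Weld metal: φR_n = 0.75 × 0.6 × 80 × 0.1767 × 8 = 50.9 kip.
Base metal (shear rupture): φR_n = 0.75 × 0.6 × 65 × 0.4375 × 8 = 102.4 kip.
Governing: weld metal.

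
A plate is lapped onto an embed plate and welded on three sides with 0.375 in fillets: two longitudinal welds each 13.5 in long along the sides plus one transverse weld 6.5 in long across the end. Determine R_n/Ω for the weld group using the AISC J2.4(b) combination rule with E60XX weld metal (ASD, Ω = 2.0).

E60XX → F_EXX = 60 ksi.
t_e = 0.707 × 0.375 = 0.2651 in.
R_nwl = 0.6 × 60 × 0.2651 × 27 = 257.7 kip (longitudinal, 2 welds).
R_nwt = 0.6 × 60 × 0.2651 × 6.5 = 62.04 kip (transverse, base value).
(i) R_nwl + R_nwt = 319.7 kip; (ii) 0.85 R_nwl + 1.5 R_nwt = 312.1 kip.
R_n = max = 319.7 kip [governs: (i)]; R_n/Ω = 159.9 kip.

R_n/Ω ≈ 160 kip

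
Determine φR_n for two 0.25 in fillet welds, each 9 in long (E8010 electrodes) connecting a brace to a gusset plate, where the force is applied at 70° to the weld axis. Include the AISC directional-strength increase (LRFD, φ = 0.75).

E80XX → F_EXX = 80 ksi.
t_e = 0.707 × 0.25 = 0.1767 in; A_we = 0.1767 × 18 = 3.181 in².
Directional factor: 1.0 + 0.5 sin^1.5(70°) = 1.455.
F_nw = 0.6 × 80 × 1.455 = 69.86 ksi.
φR_n = 0.75 × 69.86 × 3.181 = 166.7 kips.

φR_n ≈ 167 kips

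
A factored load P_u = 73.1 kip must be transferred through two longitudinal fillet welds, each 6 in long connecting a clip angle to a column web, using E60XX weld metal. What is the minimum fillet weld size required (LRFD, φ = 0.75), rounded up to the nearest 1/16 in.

w = 3/8 in

E60XX → F_EXX = 60 ksi.
Total weld length L = 12 in.
Required throat t_e = P_u / (φ × 0.6 F_EXX × L) = 73.1 / (0.75 × 0.6 × 60 × 12) = 0.2256 in.
Required leg w = t_e / 0.707 = 0.3191 in → use 3/8 in.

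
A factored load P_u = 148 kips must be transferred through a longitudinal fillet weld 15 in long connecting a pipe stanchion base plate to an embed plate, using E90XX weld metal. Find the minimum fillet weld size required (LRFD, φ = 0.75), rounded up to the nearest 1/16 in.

E90XX → F_EXX = 90 ksi.
Total weld length L = 15 in.
Required throat t_e = P_u / (φ × 0.6 F_EXX × L) = 148 / (0.75 × 0.6 × 90 × 15) = 0.2436 in.
Required leg w = t_e / 0.707 = 0.3446 in → use 3/8 in.

w = 3/8 in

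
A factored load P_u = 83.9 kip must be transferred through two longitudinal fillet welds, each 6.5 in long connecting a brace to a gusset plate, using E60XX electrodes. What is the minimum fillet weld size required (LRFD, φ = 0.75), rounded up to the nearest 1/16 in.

w = 3/8 in

E60XX → F_EXX = 60 ksi.
Total weld length L = 13 in.
Required throat t_e = P_u / (φ × 0.6 F_EXX × L) = 83.9 / (0.75 × 0.6 × 60 × 13) = 0.239 in.
Required leg w = t_e / 0.707 = 0.3381 in → use 3/8 in.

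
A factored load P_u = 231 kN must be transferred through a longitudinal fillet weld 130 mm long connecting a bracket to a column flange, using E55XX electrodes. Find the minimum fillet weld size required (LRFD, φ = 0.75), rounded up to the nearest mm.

E55XX → F_EXX = 550 MPa.
Total weld length L = 130 mm.
Required throat t_e = P_u / (φ × 0.6 F_EXX × L) = 231 / (0.75 × 0.6 × 550 × 130 × 10⁻³) = 7.179 mm.
Required leg w = t_e / 0.707 = 10.15 mm → use 11 mm.

w = 11 mm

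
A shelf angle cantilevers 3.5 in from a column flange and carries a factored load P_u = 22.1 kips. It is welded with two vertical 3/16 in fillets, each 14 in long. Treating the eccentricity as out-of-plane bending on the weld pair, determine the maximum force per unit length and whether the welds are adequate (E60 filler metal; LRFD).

f_max ≈ 1.42 kip/in; adequate

E60XX → F_EXX = 60 ksi.
L_w = 2 × 14 = 28 in; section modulus (unit throat) S = 2 × L²/6 = 65.33 in².
Direct shear f_v = P/L_w = 22.1/28 = 0.7893 kip/in.
Moment M = P × e = 22.1 × 3.5 = 77.35 kip·in; bending f_b = M/S = 1.184 kip/in.
f_max = √(f_v² + f_b²) = √(0.7893² + 1.184²) = 1.423 kip/in.
φr_n = 0.75 × 0.6 × 60 × (0.707 × 0.1875) = 3.579 kip/in → adequate.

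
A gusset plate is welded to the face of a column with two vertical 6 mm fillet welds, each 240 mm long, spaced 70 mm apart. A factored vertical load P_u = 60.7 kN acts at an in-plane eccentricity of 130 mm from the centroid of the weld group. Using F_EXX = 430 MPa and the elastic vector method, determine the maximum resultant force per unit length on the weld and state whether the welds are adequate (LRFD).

f_max ≈ 396 N/mm; adequate

Total weld length L_w = 480 mm. Treat welds as unit-width lines.
Polar moment about centroid: J = 2[d³/12 + d(b/2)²] = 2[240³/12 + 240×35²] = 2892000 mm³.
Direct shear f_v = P/L_w = 60.7×10³ / 480 = 126.5 N/mm (vertical).
Torsion M = P·e = 60.7×10³ × 130 = 7891000 N·mm.
Critical point at (x, y) = (35, 120) from centroid. f_tx = M·y/J = 327.4 N/mm; f_ty = M·x/J = 95.5 N/mm.
Resultant f_max = √[f_tx² + (f_v + f_ty)²] = √[327.4² + (126.5 + 95.5)²] = 395.6 N/mm.
Capacity per unit length: φr_n = 0.75 × 0.6 × 430 × (0.707 × 6) = 820.8 N/mm.
395.6 ≤ 820.8 → adequate.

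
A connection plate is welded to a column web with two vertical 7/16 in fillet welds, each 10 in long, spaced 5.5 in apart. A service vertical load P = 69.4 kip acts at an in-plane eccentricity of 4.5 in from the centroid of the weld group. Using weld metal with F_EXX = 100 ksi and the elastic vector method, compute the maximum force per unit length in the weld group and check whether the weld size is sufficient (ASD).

f_max ≈ 7.89 kip/in; adequate

Total weld length L_w = 20 in. Treat welds as unit-width lines.
Polar moment about centroid: J = 2[d³/12 + d(b/2)²] = 2[10³/12 + 10×2.75²] = 317.9 in³.
Direct shear f_v = P/L_w = 69.4 / 20 = 3.47 kip/in (vertical).
Torsion M = P·e = 69.4 × 4.5 = 312.3 kip·in.
Critical point at (x, y) = (2.75, 5) from centroid. f_tx = M·y/J = 4.912 kip/in; f_ty = M·x/J = 2.701 kip/in.
Resultant f_max = √[f_tx² + (f_v + f_ty)²] = √[4.912² + (3.47 + 2.701)²] = 7.887 kip/in.
Capacity per unit length: r_n/Ω = (1/2.0) × 0.6 × 100 × (0.707 × 0.4375) = 9.279 kip/in.
7.887 ≤ 9.279 → adequate.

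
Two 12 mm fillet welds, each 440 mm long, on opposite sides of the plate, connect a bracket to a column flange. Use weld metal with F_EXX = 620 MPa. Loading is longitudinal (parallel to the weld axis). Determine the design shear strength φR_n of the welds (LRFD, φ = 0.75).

Effective throat t_e = 0.707 × 12 = 8.484 mm.
Total length L = 880 mm; A_we = 8.484 × 880 = 7466 mm².
F_nw = 0.6 F_EXX = 0.6 × 620 = 372 MPa.
φR_n = 0.75 × 372 × 7466 × 10⁻³ = 2083 kN.

φR_n ≈ 2080 kN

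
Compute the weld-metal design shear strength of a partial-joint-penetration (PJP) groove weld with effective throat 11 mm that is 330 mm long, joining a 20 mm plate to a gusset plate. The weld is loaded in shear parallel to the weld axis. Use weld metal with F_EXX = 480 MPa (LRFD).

Effective throat (given) t_e = 11 mm.
A_we = 11 × 330 = 3630 mm².
F_nw = 0.6 F_EXX = 288 MPa.
φR_n = 0.75 × 288 × 3630 × 10⁻³ = 784.1 kN.

φR_n ≈ 784 kN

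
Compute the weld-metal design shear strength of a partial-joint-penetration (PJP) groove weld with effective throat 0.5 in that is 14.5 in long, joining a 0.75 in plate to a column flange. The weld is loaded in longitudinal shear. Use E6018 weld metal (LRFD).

E60XX → F_EXX = 60 ksi.
Effective throat (given) t_e = 0.5 in.
A_we = 0.5 × 14.5 = 7.25 in².
F_nw = 0.6 F_EXX = 36 ksi.
φR_n = 0.75 × 36 × 7.25 = 195.8 kips.

φR_n ≈ 196 kips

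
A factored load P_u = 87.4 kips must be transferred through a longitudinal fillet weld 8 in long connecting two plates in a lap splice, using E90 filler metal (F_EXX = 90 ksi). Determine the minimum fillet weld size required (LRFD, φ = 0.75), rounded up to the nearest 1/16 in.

w = 7/16 in

Total weld length L = 8 in.
Required throat t_e = P_u / (φ × 0.6 F_EXX × L) = 87.4 / (0.75 × 0.6 × 90 × 8) = 0.2698 in.
Required leg w = t_e / 0.707 = 0.3815 in → use 7/16 in.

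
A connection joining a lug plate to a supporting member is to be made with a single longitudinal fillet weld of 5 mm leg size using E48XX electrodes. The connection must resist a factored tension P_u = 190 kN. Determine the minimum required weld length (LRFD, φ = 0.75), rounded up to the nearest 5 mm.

E48XX → F_EXX = 480 MPa.
Throat t_e = 0.707 × 5 = 3.535 mm.
φr_n = 0.75 × 0.6 × 480 × 3.535 × 10⁻³ = 0.7636 kN/mm.
L_req = P_u / φr_n = 190 / 0.7636 = 248.8 mm total.
Round up → use L = 250 mm.

L = 250 mm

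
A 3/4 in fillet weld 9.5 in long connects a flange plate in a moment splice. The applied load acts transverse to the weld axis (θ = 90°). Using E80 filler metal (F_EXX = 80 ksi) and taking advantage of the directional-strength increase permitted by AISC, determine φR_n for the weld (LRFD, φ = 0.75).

t_e = 0.707 × 0.75 = 0.5302 in; A_we = 0.5302 × 9.5 = 5.037 in².
Directional factor: 1.0 + 0.5 sin^1.5(90°) = 1.5.
F_nw = 0.6 × 80 × 1.5 = 72 ksi.
φR_n = 0.75 × 72 × 5.037 = 272 kips.

φR_n ≈ 272 kips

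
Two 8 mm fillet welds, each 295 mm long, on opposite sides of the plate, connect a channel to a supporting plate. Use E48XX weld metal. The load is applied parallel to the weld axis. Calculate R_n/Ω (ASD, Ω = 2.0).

R_n/Ω ≈ 481 kN

E48XX → F_EXX = 480 MPa.
Effective throat t_e = 0.707 × 8 = 5.656 mm.
Total length L = 590 mm; A_we = 5.656 × 590 = 3337 mm².
F_nw = 0.6 F_EXX = 0.6 × 480 = 288 MPa.
R_n = 288 × 3337 × 10⁻³ = 961.1 kN; R_n/Ω = 961.1/2.0 = 480.5 kN.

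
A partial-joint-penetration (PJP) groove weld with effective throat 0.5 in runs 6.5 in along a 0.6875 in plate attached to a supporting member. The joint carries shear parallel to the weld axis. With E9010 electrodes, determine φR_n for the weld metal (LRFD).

φR_n ≈ 132 kips

E90XX → F_EXX = 90 ksi.
Effective throat (given) t_e = 0.5 in.
A_we = 0.5 × 6.5 = 3.25 in².
F_nw = 0.6 F_EXX = 54 ksi.
φR_n = 0.75 × 54 × 3.25 = 131.6 kips.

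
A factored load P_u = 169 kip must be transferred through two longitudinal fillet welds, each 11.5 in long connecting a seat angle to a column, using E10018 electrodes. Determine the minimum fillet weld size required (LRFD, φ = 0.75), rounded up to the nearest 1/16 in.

w = 1/4 in

E100XX → F_EXX = 100 ksi.
Total weld length L = 23 in.
Required throat t_e = P_u / (φ × 0.6 F_EXX × L) = 169 / (0.75 × 0.6 × 100 × 23) = 0.1633 in.
Required leg w = t_e / 0.707 = 0.231 in → use 1/4 in.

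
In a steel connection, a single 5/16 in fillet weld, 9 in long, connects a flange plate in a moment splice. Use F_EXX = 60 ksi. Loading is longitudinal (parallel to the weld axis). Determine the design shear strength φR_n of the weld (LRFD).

φR_n ≈ 53.7 kip

Effective throat t_e = 0.707 × 0.3125 = 0.2209 in.
Total length L = 9 in; A_we = 0.2209 × 9 = 1.988 in².
F_nw = 0.6 F_EXX = 0.6 × 60 = 36 ksi.
φR_n = 0.75 × 36 × 1.988 = 53.69 kip.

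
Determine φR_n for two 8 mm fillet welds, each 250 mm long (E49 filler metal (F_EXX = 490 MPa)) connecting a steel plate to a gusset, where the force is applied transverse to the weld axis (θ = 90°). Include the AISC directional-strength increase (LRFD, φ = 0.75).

φR_n ≈ 935 kN

t_e = 0.707 × 8 = 5.656 mm; A_we = 5.656 × 500 = 2828 mm².
Directional factor: 1.0 + 0.5 sin^1.5(90°) = 1.5.
F_nw = 0.6 × 490 × 1.5 = 441 MPa.
φR_n = 0.75 × 441 × 2828 × 10⁻³ = 935.4 kN.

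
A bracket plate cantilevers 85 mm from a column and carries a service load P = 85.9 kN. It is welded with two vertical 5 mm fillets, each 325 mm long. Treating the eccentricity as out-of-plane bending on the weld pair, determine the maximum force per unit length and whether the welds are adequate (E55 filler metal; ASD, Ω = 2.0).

E55XX → F_EXX = 550 MPa.
L_w = 2 × 325 = 650 mm; section modulus (unit throat) S = 2 × L²/6 = 35210 mm².
Direct shear f_v = P/L_w = 85.9×10³/650 = 132.2 N/mm.
Moment M = P × e = 85.9×10³ × 85 = 7301500 N·mm; bending f_b = M/S = 207.4 N/mm.
f_max = √(f_v² + f_b²) = √(132.2² + 207.4²) = 245.9 N/mm.
r_n/Ω = (1/2.0) × 0.6 × 550 × (0.707 × 5) = 583.3 N/mm → adequate.

f_max ≈ 246 N/mm; adequate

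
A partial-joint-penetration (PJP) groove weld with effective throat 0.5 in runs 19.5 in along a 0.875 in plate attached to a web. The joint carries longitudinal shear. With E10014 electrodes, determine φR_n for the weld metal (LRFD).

φR_n ≈ 439 kip

E100XX → F_EXX = 100 ksi.
Effective throat (given) t_e = 0.5 in.
A_we = 0.5 × 19.5 = 9.75 in².
F_nw = 0.6 F_EXX = 60 ksi.
φR_n = 0.75 × 60 × 9.75 = 438.8 kip.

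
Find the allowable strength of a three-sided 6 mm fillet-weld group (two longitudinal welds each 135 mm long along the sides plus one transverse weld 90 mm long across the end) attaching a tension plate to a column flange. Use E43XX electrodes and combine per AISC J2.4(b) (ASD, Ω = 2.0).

E43XX → F_EXX = 430 MPa.
t_e = 0.707 × 6 = 4.242 mm.
R_nwl = 0.6 × 430 × 4.242 × 270 × 10⁻³ = 295.5 kN (longitudinal, 2 welds).
R_nwt = 0.6 × 430 × 4.242 × 90 × 10⁻³ = 98.5 kN (transverse, base value).
(i) R_nwl + R_nwt = 394 kN; (ii) 0.85 R_nwl + 1.5 R_nwt = 398.9 kN.
R_n = max = 398.9 kN [governs: (ii)]; R_n/Ω = 199.5 kN.

R_n/Ω ≈ 199 kN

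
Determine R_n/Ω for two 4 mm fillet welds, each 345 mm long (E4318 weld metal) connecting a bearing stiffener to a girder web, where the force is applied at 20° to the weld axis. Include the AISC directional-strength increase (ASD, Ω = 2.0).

E43XX → F_EXX = 430 MPa.
t_e = 0.707 × 4 = 2.828 mm; A_we = 2.828 × 690 = 1951 mm².
Directional factor: 1.0 + 0.5 sin^1.5(20°) = 1.1.
F_nw = 0.6 × 430 × 1.1 = 283.8 MPa.
R_n/Ω = (283.8 × 1951) / 2.0 × 10⁻³ = 276.9 kN.

R_n/Ω ≈ 277 kN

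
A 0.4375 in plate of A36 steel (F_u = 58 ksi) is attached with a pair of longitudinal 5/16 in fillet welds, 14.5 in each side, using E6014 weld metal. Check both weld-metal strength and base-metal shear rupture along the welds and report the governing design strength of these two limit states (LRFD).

E60XX → F_EXX = 60 ksi.
t_e = 0.707 × 0.3125 = 0.2209 in; L = 29 in.
Weld metal: φR_n = 0.75 × 0.6 × 60 × 0.2209 × 29 = 173 kip.
Base metal (shear rupture): φR_n = 0.75 × 0.6 × 58 × 0.4375 × 29 = 331.1 kip.
Governing: weld metal.

φR_n ≈ 173 kip (weld metal governs)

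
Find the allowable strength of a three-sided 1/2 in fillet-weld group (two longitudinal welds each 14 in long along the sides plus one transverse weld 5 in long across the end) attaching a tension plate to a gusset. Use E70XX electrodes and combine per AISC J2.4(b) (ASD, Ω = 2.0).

E70XX → F_EXX = 70 ksi.
t_e = 0.707 × 0.5 = 0.3535 in.
R_nwl = 0.6 × 70 × 0.3535 × 28 = 415.7 kips (longitudinal, 2 welds).
R_nwt = 0.6 × 70 × 0.3535 × 5 = 74.23 kips (transverse, base value).
(i) R_nwl + R_nwt = 490 kips; (ii) 0.85 R_nwl + 1.5 R_nwt = 464.7 kips.
R_n = max = 490 kips [governs: (i)]; R_n/Ω = 245 kips.

R_n/Ω ≈ 245 kips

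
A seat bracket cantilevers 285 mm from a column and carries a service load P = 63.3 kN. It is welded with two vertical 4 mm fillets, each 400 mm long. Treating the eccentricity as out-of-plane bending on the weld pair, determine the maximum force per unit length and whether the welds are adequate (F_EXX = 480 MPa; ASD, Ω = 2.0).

f_max ≈ 347 N/mm; adequate

L_w = 2 × 400 = 800 mm; section modulus (unit throat) S = 2 × L²/6 = 53330 mm².
Direct shear f_v = P/L_w = 63.3×10³/800 = 79.12 N/mm.
Moment M = P × e = 63.3×10³ × 285 = 18040000 N·mm; bending f_b = M/S = 338.3 N/mm.
f_max = √(f_v² + f_b²) = √(79.12² + 338.3²) = 347.4 N/mm.
r_n/Ω = (1/2.0) × 0.6 × 480 × (0.707 × 4) = 407.2 N/mm → adequate.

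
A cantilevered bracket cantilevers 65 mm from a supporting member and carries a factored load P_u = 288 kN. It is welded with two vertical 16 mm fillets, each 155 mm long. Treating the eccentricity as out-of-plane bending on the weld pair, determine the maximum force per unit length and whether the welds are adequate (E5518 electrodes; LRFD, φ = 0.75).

f_max ≈ 2520 N/mm; adequate

E55XX → F_EXX = 550 MPa.
L_w = 2 × 155 = 310 mm; section modulus (unit throat) S = 2 × L²/6 = 8008 mm².
Direct shear f_v = P/L_w = 288×10³/310 = 929 N/mm.
Moment M = P × e = 288×10³ × 65 = 18720000 N·mm; bending f_b = M/S = 2338 N/mm.
f_max = √(f_v² + f_b²) = √(929² + 2338²) = 2515 N/mm.
φr_n = 0.75 × 0.6 × 550 × (0.707 × 16) = 2800 N/mm → adequate.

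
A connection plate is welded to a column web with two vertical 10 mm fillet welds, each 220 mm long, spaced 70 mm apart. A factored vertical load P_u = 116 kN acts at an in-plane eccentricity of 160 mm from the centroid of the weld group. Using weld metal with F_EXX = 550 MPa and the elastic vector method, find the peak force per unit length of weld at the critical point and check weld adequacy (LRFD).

f_max ≈ 1040 N/mm; adequate

Total weld length L_w = 440 mm. Treat welds as unit-width lines.
Polar moment about centroid: J = 2[d³/12 + d(b/2)²] = 2[220³/12 + 220×35²] = 2314000 mm³.
Direct shear f_v = P/L_w = 116×10³ / 440 = 263.6 N/mm (vertical).
Torsion M = P·e = 116×10³ × 160 = 18560000 N·mm.
Critical point at (x, y) = (35, 110) from centroid. f_tx = M·y/J = 882.4 N/mm; f_ty = M·x/J = 280.8 N/mm.
Resultant f_max = √[f_tx² + (f_v + f_ty)²] = √[882.4² + (263.6 + 280.8)²] = 1037 N/mm.
Capacity per unit length: φr_n = 0.75 × 0.6 × 550 × (0.707 × 10) = 1750 N/mm.
1037 ≤ 1750 → adequate.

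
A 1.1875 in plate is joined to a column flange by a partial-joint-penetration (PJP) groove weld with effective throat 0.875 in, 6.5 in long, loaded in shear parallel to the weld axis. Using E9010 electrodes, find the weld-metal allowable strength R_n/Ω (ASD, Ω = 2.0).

E90XX → F_EXX = 90 ksi.
Effective throat (given) t_e = 0.875 in.
A_we = 0.875 × 6.5 = 5.688 in².
F_nw = 0.6 F_EXX = 54 ksi.
R_n/Ω = (54 × 5.688) / 2.0 = 153.6 kip.

R_n/Ω ≈ 154 kip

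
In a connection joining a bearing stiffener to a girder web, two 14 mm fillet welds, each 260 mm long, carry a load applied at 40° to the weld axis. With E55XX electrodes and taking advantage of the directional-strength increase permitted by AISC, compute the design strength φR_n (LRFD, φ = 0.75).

φR_n ≈ 1600 kN

E55XX → F_EXX = 550 MPa.
t_e = 0.707 × 14 = 9.898 mm; A_we = 9.898 × 520 = 5147 mm².
Directional factor: 1.0 + 0.5 sin^1.5(40°) = 1.258.
F_nw = 0.6 × 550 × 1.258 = 415 MPa.
φR_n = 0.75 × 415 × 5147 × 10⁻³ = 1602 kN.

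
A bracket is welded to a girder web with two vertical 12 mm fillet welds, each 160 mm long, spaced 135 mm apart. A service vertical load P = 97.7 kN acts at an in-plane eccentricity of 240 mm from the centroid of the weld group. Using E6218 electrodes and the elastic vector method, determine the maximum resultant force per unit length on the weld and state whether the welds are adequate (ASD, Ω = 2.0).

f_max ≈ 1360 N/mm; adequate

E62XX → F_EXX = 620 MPa.
Total weld length L_w = 320 mm. Treat welds as unit-width lines.
Polar moment about centroid: J = 2[d³/12 + d(b/2)²] = 2[160³/12 + 160×67.5²] = 2141000 mm³.
Direct shear f_v = P/L_w = 97.7×10³ / 320 = 305.3 N/mm (vertical).
Torsion M = P·e = 97.7×10³ × 240 = 23448000 N·mm.
Critical point at (x, y) = (67.5, 80) from centroid. f_tx = M·y/J = 876.3 N/mm; f_ty = M·x/J = 739.4 N/mm.
Resultant f_max = √[f_tx² + (f_v + f_ty)²] = √[876.3² + (305.3 + 739.4)²] = 1364 N/mm.
Capacity per unit length: r_n/Ω = (1/2.0) × 0.6 × 620 × (0.707 × 12) = 1578 N/mm.
1364 ≤ 1578 → adequate.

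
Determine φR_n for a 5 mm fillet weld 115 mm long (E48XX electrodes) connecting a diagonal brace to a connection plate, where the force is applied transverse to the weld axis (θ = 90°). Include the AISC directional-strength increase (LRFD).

E48XX → F_EXX = 480 MPa.
t_e = 0.707 × 5 = 3.535 mm; A_we = 3.535 × 115 = 406.5 mm².
Directional factor: 1.0 + 0.5 sin^1.5(90°) = 1.5.
F_nw = 0.6 × 480 × 1.5 = 432 MPa.
φR_n = 0.75 × 432 × 406.5 × 10⁻³ = 131.7 kN.

φR_n ≈ 132 kN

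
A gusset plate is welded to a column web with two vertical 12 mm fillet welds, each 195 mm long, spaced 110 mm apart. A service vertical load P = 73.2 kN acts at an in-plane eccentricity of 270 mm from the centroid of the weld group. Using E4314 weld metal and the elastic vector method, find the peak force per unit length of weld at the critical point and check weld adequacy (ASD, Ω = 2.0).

f_max ≈ 1020 N/mm; adequate

E43XX → F_EXX = 430 MPa.
Total weld length L_w = 390 mm. Treat welds as unit-width lines.
Polar moment about centroid: J = 2[d³/12 + d(b/2)²] = 2[195³/12 + 195×55²] = 2416000 mm³.
Direct shear f_v = P/L_w = 73.2×10³ / 390 = 187.7 N/mm (vertical).
Torsion M = P·e = 73.2×10³ × 270 = 19764000 N·mm.
Critical point at (x, y) = (55, 97.5) from centroid. f_tx = M·y/J = 797.7 N/mm; f_ty = M·x/J = 450 N/mm.
Resultant f_max = √[f_tx² + (f_v + f_ty)²] = √[797.7² + (187.7 + 450)²] = 1021 N/mm.
Capacity per unit length: r_n/Ω = (1/2.0) × 0.6 × 430 × (0.707 × 12) = 1094 N/mm.
1021 ≤ 1094 → adequate.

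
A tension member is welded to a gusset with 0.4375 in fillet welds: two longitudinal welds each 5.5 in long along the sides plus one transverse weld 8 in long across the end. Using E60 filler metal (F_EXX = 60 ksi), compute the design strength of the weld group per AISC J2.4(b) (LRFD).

t_e = 0.707 × 0.4375 = 0.3093 in.
R_nwl = 0.6 × 60 × 0.3093 × 11 = 122.5 kip (longitudinal, 2 welds).
R_nwt = 0.6 × 60 × 0.3093 × 8 = 89.08 kip (transverse, base value).
(i) R_nwl + R_nwt = 211.6 kip; (ii) 0.85 R_nwl + 1.5 R_nwt = 237.7 kip.
R_n = max = 237.7 kip [governs: (ii)]; φR_n = 178.3 kip.

φR_n ≈ 178 kip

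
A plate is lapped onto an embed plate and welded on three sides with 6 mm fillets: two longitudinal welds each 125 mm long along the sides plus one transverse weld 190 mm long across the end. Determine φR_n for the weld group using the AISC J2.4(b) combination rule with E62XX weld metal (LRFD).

E62XX → F_EXX = 620 MPa.
t_e = 0.707 × 6 = 4.242 mm.
R_nwl = 0.6 × 620 × 4.242 × 250 × 10⁻³ = 394.5 kN (longitudinal, 2 welds).
R_nwt = 0.6 × 620 × 4.242 × 190 × 10⁻³ = 299.8 kN (transverse, base value).
(i) R_nwl + R_nwt = 694.3 kN; (ii) 0.85 R_nwl + 1.5 R_nwt = 785.1 kN.
R_n = max = 785.1 kN [governs: (ii)]; φR_n = 588.8 kN.

φR_n ≈ 589 kN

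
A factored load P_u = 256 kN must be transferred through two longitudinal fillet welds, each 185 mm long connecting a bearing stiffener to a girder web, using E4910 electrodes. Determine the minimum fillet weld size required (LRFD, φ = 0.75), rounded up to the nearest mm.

E49XX → F_EXX = 490 MPa.
Total weld length L = 370 mm.
Required throat t_e = P_u / (φ × 0.6 F_EXX × L) = 256 / (0.75 × 0.6 × 490 × 370 × 10⁻³) = 3.138 mm.
Required leg w = t_e / 0.707 = 4.438 mm → use 5 mm.

w = 5 mm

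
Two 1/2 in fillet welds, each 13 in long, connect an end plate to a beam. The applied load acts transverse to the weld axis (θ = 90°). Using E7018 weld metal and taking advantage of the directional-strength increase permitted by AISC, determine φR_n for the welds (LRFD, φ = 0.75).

φR_n ≈ 434 kip

E70XX → F_EXX = 70 ksi.
t_e = 0.707 × 0.5 = 0.3535 in; A_we = 0.3535 × 26 = 9.191 in².
Directional factor: 1.0 + 0.5 sin^1.5(90°) = 1.5.
F_nw = 0.6 × 70 × 1.5 = 63 ksi.
φR_n = 0.75 × 63 × 9.191 = 434.3 kip.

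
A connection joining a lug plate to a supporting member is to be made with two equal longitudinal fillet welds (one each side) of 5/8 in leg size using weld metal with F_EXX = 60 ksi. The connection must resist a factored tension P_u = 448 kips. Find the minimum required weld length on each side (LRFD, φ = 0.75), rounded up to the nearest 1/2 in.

L = 19 in on each side

Throat t_e = 0.707 × 0.625 = 0.4419 in.
φr_n = 0.75 × 0.6 × 60 × 0.4419 = 11.93 kips/in.
L_req = P_u / φr_n = 448 / 11.93 = 37.55 in total.
Per side: 37.55 / 2 = 18.78 in.
Round up → use L = 19 in on each side.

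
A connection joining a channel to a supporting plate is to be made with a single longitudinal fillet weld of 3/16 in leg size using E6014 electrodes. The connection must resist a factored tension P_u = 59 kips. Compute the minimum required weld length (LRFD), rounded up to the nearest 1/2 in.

L = 16.5 in

E60XX → F_EXX = 60 ksi.
Throat t_e = 0.707 × 0.1875 = 0.1326 in.
φr_n = 0.75 × 0.6 × 60 × 0.1326 = 3.579 kips/in.
L_req = P_u / φr_n = 59 / 3.579 = 16.48 in total.
Round up → use L = 16.5 in.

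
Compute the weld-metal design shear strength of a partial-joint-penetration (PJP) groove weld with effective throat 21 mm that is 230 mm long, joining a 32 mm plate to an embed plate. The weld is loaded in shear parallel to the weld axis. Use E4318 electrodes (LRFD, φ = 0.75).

E43XX → F_EXX = 430 MPa.
Effective throat (given) t_e = 21 mm.
A_we = 21 × 230 = 4830 mm².
F_nw = 0.6 F_EXX = 258 MPa.
φR_n = 0.75 × 258 × 4830 × 10⁻³ = 934.6 kN.

φR_n ≈ 935 kN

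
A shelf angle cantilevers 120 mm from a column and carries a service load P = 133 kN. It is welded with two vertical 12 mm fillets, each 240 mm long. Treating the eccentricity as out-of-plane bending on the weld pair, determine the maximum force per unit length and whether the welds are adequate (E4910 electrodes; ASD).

f_max ≈ 876 N/mm; adequate

E49XX → F_EXX = 490 MPa.
L_w = 2 × 240 = 480 mm; section modulus (unit throat) S = 2 × L²/6 = 19200 mm².
Direct shear f_v = P/L_w = 133×10³/480 = 277.1 N/mm.
Moment M = P × e = 133×10³ × 120 = 15960000 N·mm; bending f_b = M/S = 831.2 N/mm.
f_max = √(f_v² + f_b²) = √(277.1² + 831.2²) = 876.2 N/mm.
r_n/Ω = (1/2.0) × 0.6 × 490 × (0.707 × 12) = 1247 N/mm → adequate.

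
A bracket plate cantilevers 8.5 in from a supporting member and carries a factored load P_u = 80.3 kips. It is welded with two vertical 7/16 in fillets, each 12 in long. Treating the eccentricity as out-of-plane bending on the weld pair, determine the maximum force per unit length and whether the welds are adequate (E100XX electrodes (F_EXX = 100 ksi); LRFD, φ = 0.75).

f_max ≈ 14.6 kip/in; NOT adequate

L_w = 2 × 12 = 24 in; section modulus (unit throat) S = 2 × L²/6 = 48 in².
Direct shear f_v = P/L_w = 80.3/24 = 3.346 kip/in.
Moment M = P × e = 80.3 × 8.5 = 682.55 kip·in; bending f_b = M/S = 14.22 kip/in.
f_max = √(f_v² + f_b²) = √(3.346² + 14.22²) = 14.61 kip/in.
φr_n = 0.75 × 0.6 × 100 × (0.707 × 0.4375) = 13.92 kip/in → NOT adequate.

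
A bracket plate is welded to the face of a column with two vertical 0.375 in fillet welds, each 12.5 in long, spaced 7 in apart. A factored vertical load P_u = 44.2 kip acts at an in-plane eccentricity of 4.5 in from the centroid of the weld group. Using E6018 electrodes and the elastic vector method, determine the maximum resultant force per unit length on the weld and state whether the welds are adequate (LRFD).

E60XX → F_EXX = 60 ksi.
Total weld length L_w = 25 in. Treat welds as unit-width lines.
Polar moment about centroid: J = 2[d³/12 + d(b/2)²] = 2[12.5³/12 + 12.5×3.5²] = 631.8 in³.
Direct shear f_v = P/L_w = 44.2 / 25 = 1.768 kip/in (vertical).
Torsion M = P·e = 44.2 × 4.5 = 198.9 kip·in.
Critical point at (x, y) = (3.5, 6.25) from centroid. f_tx = M·y/J = 1.968 kip/in; f_ty = M·x/J = 1.102 kip/in.
Resultant f_max = √[f_tx² + (f_v + f_ty)²] = √[1.968² + (1.768 + 1.102)²] = 3.48 kip/in.
Capacity per unit length: φr_n = 0.75 × 0.6 × 60 × (0.707 × 0.375) = 7.158 kip/in.
3.48 ≤ 7.158 → adequate.

f_max ≈ 3.48 kip/in; adequate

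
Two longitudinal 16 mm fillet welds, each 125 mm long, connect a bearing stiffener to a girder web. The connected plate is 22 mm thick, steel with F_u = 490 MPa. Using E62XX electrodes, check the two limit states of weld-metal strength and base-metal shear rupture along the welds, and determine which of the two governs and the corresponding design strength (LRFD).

φR_n ≈ 789 kN (weld metal governs)

E62XX → F_EXX = 620 MPa.
t_e = 0.707 × 16 = 11.31 mm; L = 250 mm.
Weld metal: φR_n = 0.75 × 0.6 × 620 × 11.31 × 250 × 10⁻³ = 789 kN.
Base metal (shear rupture): φR_n = 0.75 × 0.6 × 490 × 22 × 250 × 10⁻³ = 1213 kN.
Governing: weld metal.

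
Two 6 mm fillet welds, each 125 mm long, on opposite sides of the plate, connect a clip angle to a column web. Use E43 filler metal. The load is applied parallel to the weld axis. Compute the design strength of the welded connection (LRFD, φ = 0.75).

φR_n ≈ 205 kN

E43XX → F_EXX = 430 MPa.
Effective throat t_e = 0.707 × 6 = 4.242 mm.
Total length L = 250 mm; A_we = 4.242 × 250 = 1060 mm².
F_nw = 0.6 F_EXX = 0.6 × 430 = 258 MPa.
φR_n = 0.75 × 258 × 1060 × 10⁻³ = 205.2 kN.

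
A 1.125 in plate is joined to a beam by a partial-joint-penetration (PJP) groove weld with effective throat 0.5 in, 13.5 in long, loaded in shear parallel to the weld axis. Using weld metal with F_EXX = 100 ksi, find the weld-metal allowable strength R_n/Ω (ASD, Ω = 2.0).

Effective throat (given) t_e = 0.5 in.
A_we = 0.5 × 13.5 = 6.75 in².
F_nw = 0.6 F_EXX = 60 ksi.
R_n/Ω = (60 × 6.75) / 2.0 = 202.5 kip.

R_n/Ω ≈ 202 kip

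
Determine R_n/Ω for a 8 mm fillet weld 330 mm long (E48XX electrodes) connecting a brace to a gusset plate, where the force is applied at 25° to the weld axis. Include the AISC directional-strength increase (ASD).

R_n/Ω ≈ 306 kN

E48XX → F_EXX = 480 MPa.
t_e = 0.707 × 8 = 5.656 mm; A_we = 5.656 × 330 = 1866 mm².
Directional factor: 1.0 + 0.5 sin^1.5(25°) = 1.137.
F_nw = 0.6 × 480 × 1.137 = 327.6 MPa.
R_n/Ω = (327.6 × 1866) / 2.0 × 10⁻³ = 305.7 kN.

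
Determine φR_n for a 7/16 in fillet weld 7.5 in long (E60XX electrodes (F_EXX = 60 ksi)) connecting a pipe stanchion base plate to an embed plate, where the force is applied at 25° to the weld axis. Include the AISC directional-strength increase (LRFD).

φR_n ≈ 71.2 kips

t_e = 0.707 × 0.4375 = 0.3093 in; A_we = 0.3093 × 7.5 = 2.32 in².
Directional factor: 1.0 + 0.5 sin^1.5(25°) = 1.137.
F_nw = 0.6 × 60 × 1.137 = 40.95 ksi.
φR_n = 0.75 × 40.95 × 2.32 = 71.24 kips.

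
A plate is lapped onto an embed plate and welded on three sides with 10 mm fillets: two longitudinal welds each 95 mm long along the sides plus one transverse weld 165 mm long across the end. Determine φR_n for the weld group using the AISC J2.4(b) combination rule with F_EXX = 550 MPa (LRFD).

t_e = 0.707 × 10 = 7.07 mm.
R_nwl = 0.6 × 550 × 7.07 × 190 × 10⁻³ = 443.3 kN (longitudinal, 2 welds).
R_nwt = 0.6 × 550 × 7.07 × 165 × 10⁻³ = 385 kN (transverse, base value).
(i) R_nwl + R_nwt = 828.3 kN; (ii) 0.85 R_nwl + 1.5 R_nwt = 954.2 kN.
R_n = max = 954.2 kN [governs: (ii)]; φR_n = 715.7 kN.

φR_n ≈ 716 kN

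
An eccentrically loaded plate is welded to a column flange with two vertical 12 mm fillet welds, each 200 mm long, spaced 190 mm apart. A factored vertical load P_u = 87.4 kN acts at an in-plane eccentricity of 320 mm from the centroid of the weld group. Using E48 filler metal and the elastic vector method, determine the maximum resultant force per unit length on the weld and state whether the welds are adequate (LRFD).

E48XX → F_EXX = 480 MPa.
Total weld length L_w = 400 mm. Treat welds as unit-width lines.
Polar moment about centroid: J = 2[d³/12 + d(b/2)²] = 2[200³/12 + 200×95²] = 4943000 mm³.
Direct shear f_v = P/L_w = 87.4×10³ / 400 = 218.5 N/mm (vertical).
Torsion M = P·e = 87.4×10³ × 320 = 27968000 N·mm.
Critical point at (x, y) = (95, 100) from centroid. f_tx = M·y/J = 565.8 N/mm; f_ty = M·x/J = 537.5 N/mm.
Resultant f_max = √[f_tx² + (f_v + f_ty)²] = √[565.8² + (218.5 + 537.5)²] = 944.3 N/mm.
Capacity per unit length: φr_n = 0.75 × 0.6 × 480 × (0.707 × 12) = 1833 N/mm.
944.3 ≤ 1833 → adequate.

f_max ≈ 944 N/mm; adequate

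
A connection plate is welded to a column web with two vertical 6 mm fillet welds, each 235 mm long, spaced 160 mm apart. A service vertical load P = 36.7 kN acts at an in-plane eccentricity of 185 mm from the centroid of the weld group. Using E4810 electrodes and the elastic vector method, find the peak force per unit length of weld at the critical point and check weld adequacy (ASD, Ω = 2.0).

f_max ≈ 239 N/mm; adequate

E48XX → F_EXX = 480 MPa.
Total weld length L_w = 470 mm. Treat welds as unit-width lines.
Polar moment about centroid: J = 2[d³/12 + d(b/2)²] = 2[235³/12 + 235×80²] = 5171000 mm³.
Direct shear f_v = P/L_w = 36.7×10³ / 470 = 78.09 N/mm (vertical).
Torsion M = P·e = 36.7×10³ × 185 = 6789500 N·mm.
Critical point at (x, y) = (80, 117.5) from centroid. f_tx = M·y/J = 154.3 N/mm; f_ty = M·x/J = 105 N/mm.
Resultant f_max = √[f_tx² + (f_v + f_ty)²] = √[154.3² + (78.09 + 105)²] = 239.5 N/mm.
Capacity per unit length: r_n/Ω = (1/2.0) × 0.6 × 480 × (0.707 × 6) = 610.8 N/mm.
239.5 ≤ 610.8 → adequate.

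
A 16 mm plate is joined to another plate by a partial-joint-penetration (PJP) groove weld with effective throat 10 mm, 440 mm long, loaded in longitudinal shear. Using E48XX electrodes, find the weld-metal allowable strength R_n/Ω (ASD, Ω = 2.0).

R_n/Ω ≈ 634 kN

E48XX → F_EXX = 480 MPa.
Effective throat (given) t_e = 10 mm.
A_we = 10 × 440 = 4400 mm².
F_nw = 0.6 F_EXX = 288 MPa.
R_n/Ω = (288 × 4400) / 2.0 × 10⁻³ = 633.6 kN.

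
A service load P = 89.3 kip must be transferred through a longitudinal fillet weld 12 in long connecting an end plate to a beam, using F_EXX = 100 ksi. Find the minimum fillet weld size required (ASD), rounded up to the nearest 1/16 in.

w = 3/8 in

Total weld length L = 12 in.
Required throat t_e = P × Ω / (0.6 F_EXX × L) = 89.3 × 2.0 / (0.6 × 100 × 12) = 0.2481 in.
Required leg w = t_e / 0.707 = 0.3509 in → use 3/8 in.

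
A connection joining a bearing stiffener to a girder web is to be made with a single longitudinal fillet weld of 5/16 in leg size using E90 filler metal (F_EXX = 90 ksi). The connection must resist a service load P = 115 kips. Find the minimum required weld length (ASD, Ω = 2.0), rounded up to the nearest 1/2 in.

Throat t_e = 0.707 × 0.3125 = 0.2209 in.
r_n/Ω = (0.6 × 90 × 0.2209) / 2.0 = 5.965 kip/in.
L_req = P / (r_n/Ω) = 115 / 5.965 = 19.28 in total.
Round up → use L = 19.5 in.

L = 19.5 in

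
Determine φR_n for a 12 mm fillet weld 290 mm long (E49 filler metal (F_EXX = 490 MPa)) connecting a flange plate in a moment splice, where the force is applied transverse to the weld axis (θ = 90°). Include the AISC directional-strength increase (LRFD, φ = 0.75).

t_e = 0.707 × 12 = 8.484 mm; A_we = 8.484 × 290 = 2460 mm².
Directional factor: 1.0 + 0.5 sin^1.5(90°) = 1.5.
F_nw = 0.6 × 490 × 1.5 = 441 MPa.
φR_n = 0.75 × 441 × 2460 × 10⁻³ = 813.8 kN.

φR_n ≈ 814 kN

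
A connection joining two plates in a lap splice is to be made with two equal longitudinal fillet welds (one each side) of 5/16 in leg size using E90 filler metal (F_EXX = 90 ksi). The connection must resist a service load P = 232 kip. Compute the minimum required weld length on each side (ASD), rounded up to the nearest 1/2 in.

Throat t_e = 0.707 × 0.3125 = 0.2209 in.
r_n/Ω = (0.6 × 90 × 0.2209) / 2.0 = 5.965 kip/in.
L_req = P / (r_n/Ω) = 232 / 5.965 = 38.89 in total.
Per side: 38.89 / 2 = 19.45 in.
Round up → use L = 19.5 in on each side.

L = 19.5 in on each side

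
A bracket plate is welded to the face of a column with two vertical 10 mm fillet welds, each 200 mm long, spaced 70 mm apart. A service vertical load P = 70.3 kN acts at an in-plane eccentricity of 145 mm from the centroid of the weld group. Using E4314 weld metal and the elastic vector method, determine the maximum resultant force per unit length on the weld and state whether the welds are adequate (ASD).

E43XX → F_EXX = 430 MPa.
Total weld length L_w = 400 mm. Treat welds as unit-width lines.
Polar moment about centroid: J = 2[d³/12 + d(b/2)²] = 2[200³/12 + 200×35²] = 1823000 mm³.
Direct shear f_v = P/L_w = 70.3×10³ / 400 = 175.8 N/mm (vertical).
Torsion M = P·e = 70.3×10³ × 145 = 10194000 N·mm.
Critical point at (x, y) = (35, 100) from centroid. f_tx = M·y/J = 559.1 N/mm; f_ty = M·x/J = 195.7 N/mm.
Resultant f_max = √[f_tx² + (f_v + f_ty)²] = √[559.1² + (175.8 + 195.7)²] = 671.2 N/mm.
Capacity per unit length: r_n/Ω = (1/2.0) × 0.6 × 430 × (0.707 × 10) = 912 N/mm.
671.2 ≤ 912 → adequate.

f_max ≈ 671 N/mm; adequate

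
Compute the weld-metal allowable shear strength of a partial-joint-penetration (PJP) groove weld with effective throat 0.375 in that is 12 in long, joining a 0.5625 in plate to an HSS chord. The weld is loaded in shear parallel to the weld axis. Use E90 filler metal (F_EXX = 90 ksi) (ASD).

Effective throat (given) t_e = 0.375 in.
A_we = 0.375 × 12 = 4.5 in².
F_nw = 0.6 F_EXX = 54 ksi.
R_n/Ω = (54 × 4.5) / 2.0 = 121.5 kips.

R_n/Ω ≈ 122 kips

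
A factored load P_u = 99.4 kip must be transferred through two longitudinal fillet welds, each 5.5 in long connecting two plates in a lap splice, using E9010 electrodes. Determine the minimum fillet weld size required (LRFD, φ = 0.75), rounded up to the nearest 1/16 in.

w = 3/8 in

E90XX → F_EXX = 90 ksi.
Total weld length L = 11 in.
Required throat t_e = P_u / (φ × 0.6 F_EXX × L) = 99.4 / (0.75 × 0.6 × 90 × 11) = 0.2231 in.
Required leg w = t_e / 0.707 = 0.3156 in → use 3/8 in.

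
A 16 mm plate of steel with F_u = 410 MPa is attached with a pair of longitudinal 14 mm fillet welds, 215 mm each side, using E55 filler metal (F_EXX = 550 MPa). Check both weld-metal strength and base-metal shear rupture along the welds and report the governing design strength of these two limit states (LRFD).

t_e = 0.707 × 14 = 9.898 mm; L = 430 mm.
Weld metal: φR_n = 0.75 × 0.6 × 550 × 9.898 × 430 × 10⁻³ = 1053 kN.
Base metal (shear rupture): φR_n = 0.75 × 0.6 × 410 × 16 × 430 × 10⁻³ = 1269 kN.
Governing: weld metal.

φR_n ≈ 1050 kN (weld metal governs)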